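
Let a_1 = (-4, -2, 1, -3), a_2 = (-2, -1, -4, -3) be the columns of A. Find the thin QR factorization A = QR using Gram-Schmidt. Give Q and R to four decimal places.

a_1 = (-4, -2, 1, -3); ‖a_1‖ = 5.4772, so e_1 = (-0.7303, -0.3651, 0.1826, -0.5477).
e_1·a_2 = (-0.7303)·(-2) + (-0.3651)·(-1) + 0.1826·(-4) + (-0.5477)·(-3) = 2.7386.
u_2 = a_2 − 2.7386·e_1 = (0.0000, 0.0000, -4.5000, -1.5000).
‖u_2‖ = 4.7434, so e_2 = (0.0000, 0.0000, -0.9487, -0.3162).

Q = [[-0.7303, 0.0000], [-0.3651, 0.0000], [0.1826, -0.9487], [-0.5477, -0.3162]], R = [[5.4772, 2.7386], [0.0000, 4.7434]]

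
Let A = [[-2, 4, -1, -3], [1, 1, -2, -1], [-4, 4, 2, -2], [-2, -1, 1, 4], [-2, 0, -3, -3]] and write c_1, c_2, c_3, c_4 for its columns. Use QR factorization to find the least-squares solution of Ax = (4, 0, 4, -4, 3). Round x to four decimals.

x = (-0.2441, 0.0026, 0.3713, -1.2166)

c_1 = (-2, 1, -4, -2, -2); ‖c_1‖ = 5.3852, so e_1 = (-0.3714, 0.1857, -0.7428, -0.3714, -0.3714).
e_1·c_2 = (-0.3714)·4 + 0.1857·1 + (-0.7428)·4 + (-0.3714)·(-1) + (-0.3714)·0 = -3.8996.
u_2 = c_2 + 3.8996·e_1 = (2.5517, 1.7241, 1.1034, -2.4483, -1.4483).
‖u_2‖ = 4.3351, so e_2 = (0.5886, 0.3977, 0.2545, -0.5648, -0.3341).
e_1·c_3 = (-0.3714)·(-1) + 0.1857·(-2) + (-0.7428)·2 + (-0.3714)·1 + (-0.3714)·(-3) = -0.7428; e_2·c_3 = 0.5886·(-1) + 0.3977·(-2) + 0.2545·2 + (-0.5648)·1 + (-0.3341)·(-3) = -0.4375.
u_3 = c_3 + 0.7428·e_1 + 0.4375·e_2 = (-1.0183, -1.6881, 1.5596, 0.4771, -3.4220).
‖u_3‖ = 4.2728, so e_3 = (-0.2383, -0.3951, 0.3650, 0.1117, -0.8009).
e_1·c_4 = (-0.3714)·(-3) + 0.1857·(-1) + (-0.7428)·(-2) + (-0.3714)·4 + (-0.3714)·(-3) = 2.0426; e_2·c_4 = 0.5886·(-3) + 0.3977·(-1) + 0.2545·(-2) + (-0.5648)·4 + (-0.3341)·(-3) = -3.9294; e_3·c_4 = (-0.2383)·(-3) + (-0.3951)·(-1) + 0.3650·(-2) + 0.1117·4 + (-0.8009)·(-3) = 3.2293.
u_4 = c_4 − 2.0426·e_1 + 3.9294·e_2 − 3.2293·e_3 = (0.8412, 1.4593, -0.6613, 2.1789, -0.9678).
‖u_4‖ = 2.9931, so e_4 = (0.2810, 0.4875, -0.2209, 0.7280, -0.3234).
Qᵀb = (-4.0853, 4.6294, -2.3425, -3.6415).
Back-substitute: x_4 = -3.6415/2.9931 = -1.2166.
x_3 = (-2.3425 − 3.2293·(-1.2166))/4.2728 = 0.3713.
x_2 = (4.6294 + 0.4375·0.3713 + 3.9294·(-1.2166))/4.3351 = 0.0026.
x_1 = (-4.0853 + 3.8996·0.0026 + 0.7428·0.3713 − 2.0426·(-1.2166))/5.3852 = -0.2441.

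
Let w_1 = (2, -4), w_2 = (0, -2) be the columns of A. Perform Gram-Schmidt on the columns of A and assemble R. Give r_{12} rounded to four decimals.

e_1 = w_1/‖w_1‖ = (2, -4)/4.4721 = (0.4472, -0.8944).
r_{12} = e_1·w_2 = 1.7889.

r_{12} = 1.7889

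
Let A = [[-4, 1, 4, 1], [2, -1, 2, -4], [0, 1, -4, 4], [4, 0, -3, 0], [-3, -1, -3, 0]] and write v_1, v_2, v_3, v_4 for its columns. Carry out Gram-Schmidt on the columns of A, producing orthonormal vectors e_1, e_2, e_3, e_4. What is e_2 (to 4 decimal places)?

e_2 = (0.3762, -0.4446, 0.5130, 0.1368, -0.6156)

v_1 = (-4, 2, 0, 4, -3); ‖v_1‖ = 6.7082, so e_1 = (-0.5963, 0.2981, 0.0000, 0.5963, -0.4472).
e_1·v_2 = (-0.5963)·1 + 0.2981·(-1) + 0.0000·1 + 0.5963·0 + (-0.4472)·(-1) = -0.4472.
u_2 = v_2 + 0.4472·e_1 = (0.7333, -0.8667, 1.0000, 0.2667, -1.2000).
‖u_2‖ = 1.9494, so e_2 = (0.3762, -0.4446, 0.5130, 0.1368, -0.6156).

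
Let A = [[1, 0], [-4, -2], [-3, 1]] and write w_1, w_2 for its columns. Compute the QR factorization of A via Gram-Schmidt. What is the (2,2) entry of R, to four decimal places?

w_1 = (1, -4, -3); ‖w_1‖ = 5.0990, so q_1 = (0.1961, -0.7845, -0.5883).
q_1·w_2 = 0.1961·0 + (-0.7845)·(-2) + (-0.5883)·1 = 0.9806.
u_2 = w_2 − 0.9806·q_1 = (-0.1923, -1.2308, 1.5769).
r_{22} = ‖u_2‖ = 2.0096.

r_{22} = 2.0096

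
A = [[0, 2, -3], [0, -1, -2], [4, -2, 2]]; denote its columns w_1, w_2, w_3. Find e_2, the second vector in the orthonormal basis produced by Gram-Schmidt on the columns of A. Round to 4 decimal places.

e_2 = (0.8944, -0.4472, 0.0000)

w_1 = (0, 0, 4); ‖w_1‖ = 4.0000, so e_1 = (0.0000, 0.0000, 1.0000).
e_1·w_2 = 0.0000·2 + 0.0000·(-1) + 1.0000·(-2) = -2.0000.
u_2 = w_2 + 2.0000·e_1 = (2.0000, -1.0000, 0.0000).
‖u_2‖ = 2.2361, so e_2 = (0.8944, -0.4472, 0.0000).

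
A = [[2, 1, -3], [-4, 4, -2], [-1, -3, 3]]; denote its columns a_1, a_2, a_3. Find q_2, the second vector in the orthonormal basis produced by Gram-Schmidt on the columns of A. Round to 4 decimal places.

a_1 = (2, -4, -1); ‖a_1‖ = 4.5826, so q_1 = (0.4364, -0.8729, -0.2182).
q_1·a_2 = 0.4364·1 + (-0.8729)·4 + (-0.2182)·(-3) = -2.4004.
u_2 = a_2 + 2.4004·q_1 = (2.0476, 1.9048, -3.5238).
‖u_2‖ = 4.4987, so q_2 = (0.4552, 0.4234, -0.7833).

q_2 = (0.4552, 0.4234, -0.7833)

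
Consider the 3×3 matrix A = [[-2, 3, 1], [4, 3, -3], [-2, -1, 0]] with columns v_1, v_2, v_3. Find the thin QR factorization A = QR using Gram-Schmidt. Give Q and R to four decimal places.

v_1 = (-2, 4, -2); ‖v_1‖ = 4.8990, so q_1 = (-0.4082, 0.8165, -0.4082).
q_1·v_2 = (-0.4082)·3 + 0.8165·3 + (-0.4082)·(-1) = 1.6330.
u_2 = v_2 − 1.6330·q_1 = (3.6667, 1.6667, -0.3333).
‖u_2‖ = 4.0415, so q_2 = (0.9073, 0.4124, -0.0825).
q_1·v_3 = (-0.4082)·1 + 0.8165·(-3) + (-0.4082)·0 = -2.8577; q_2·v_3 = 0.9073·1 + 0.4124·(-3) + (-0.0825)·0 = -0.3299.
u_3 = v_3 + 2.8577·q_1 + 0.3299·q_2 = (0.1327, -0.5306, -1.1939).
‖u_3‖ = 1.3132, so q_3 = (0.1010, -0.4041, -0.9091).

Q = [[-0.4082, 0.9073, 0.1010], [0.8165, 0.4124, -0.4041], [-0.4082, -0.0825, -0.9091]], R = [[4.8990, 1.6330, -2.8577], [0.0000, 4.0415, -0.3299], [0.0000, 0.0000, 1.3132]]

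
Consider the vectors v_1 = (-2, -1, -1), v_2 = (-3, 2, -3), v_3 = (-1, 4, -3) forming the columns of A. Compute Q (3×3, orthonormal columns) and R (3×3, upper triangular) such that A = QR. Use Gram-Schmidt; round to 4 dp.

Q = [[-0.8165, -0.1792, 0.5488], [-0.4082, 0.8514, -0.3293], [-0.4082, -0.4929, -0.7683]], R = [[2.4495, 2.8577, 0.4082], [0.0000, 3.7193, 5.0637], [0.0000, 0.0000, 0.4391]]

v_1 = (-2, -1, -1); ‖v_1‖ = 2.4495, so e_1 = (-0.8165, -0.4082, -0.4082).
e_1·v_2 = (-0.8165)·(-3) + (-0.4082)·2 + (-0.4082)·(-3) = 2.8577.
u_2 = v_2 − 2.8577·e_1 = (-0.6667, 3.1667, -1.8333).
‖u_2‖ = 3.7193, so e_2 = (-0.1792, 0.8514, -0.4929).
e_1·v_3 = (-0.8165)·(-1) + (-0.4082)·4 + (-0.4082)·(-3) = 0.4082; e_2·v_3 = (-0.1792)·(-1) + 0.8514·4 + (-0.4929)·(-3) = 5.0637.
u_3 = v_3 − 0.4082·e_1 − 5.0637·e_2 = (0.2410, -0.1446, -0.3373).
‖u_3‖ = 0.4391, so e_3 = (0.5488, -0.3293, -0.7683).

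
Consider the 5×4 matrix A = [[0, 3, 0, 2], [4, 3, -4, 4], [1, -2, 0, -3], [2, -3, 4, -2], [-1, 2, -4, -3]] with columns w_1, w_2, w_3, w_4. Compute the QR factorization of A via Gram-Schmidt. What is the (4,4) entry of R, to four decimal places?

q_1 = w_1/‖w_1‖ = (0, 4, 1, 2, -1)/4.6904 = (0.0000, 0.8528, 0.2132, 0.4264, -0.2132).
r_{12} = q_1·w_2 = 0.4264.
u_2 = w_2 − 0.4264·q_1 = (3.0000, 2.6364, -2.0909, -3.1818, 2.0909).
‖u_2‖ = 5.9007, so q_2 = (0.5084, 0.4468, -0.3543, -0.5392, 0.3543).
r_{13} = q_1·w_3 = -0.8528; r_{23} = q_2·w_3 = -5.3615.
u_3 = w_3 + 0.8528·q_1 + 5.3615·q_2 = (2.7258, -0.8773, -1.7180, 1.4726, -2.2820).
‖u_3‖ = 4.3043, so q_3 = (0.6333, -0.2038, -0.3991, 0.3421, -0.5302).
r_{14} = q_1·w_4 = 2.5584; r_{24} = q_2·w_4 = 3.8824; r_{34} = q_3·w_4 = 2.5549.
u_4 = w_4 − 2.5584·q_1 − 3.8824·q_2 − 2.5549·q_3 = (-1.5919, 0.6043, -1.1499, -1.8715, -2.4758).
r_{44} = ‖u_4‖ = 3.7220.

r_{44} = 3.7220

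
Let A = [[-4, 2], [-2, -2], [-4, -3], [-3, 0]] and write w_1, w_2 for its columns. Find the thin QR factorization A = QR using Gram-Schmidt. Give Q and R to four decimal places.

w_1 = (-4, -2, -4, -3); ‖w_1‖ = 6.7082, so q_1 = (-0.5963, -0.2981, -0.5963, -0.4472).
q_1·w_2 = (-0.5963)·2 + (-0.2981)·(-2) + (-0.5963)·(-3) + (-0.4472)·0 = 1.1926.
u_2 = w_2 − 1.1926·q_1 = (2.7111, -1.6444, -2.2889, 0.5333).
‖u_2‖ = 3.9469, so q_2 = (0.6869, -0.4166, -0.5799, 0.1351).

Q = [[-0.5963, 0.6869], [-0.2981, -0.4166], [-0.5963, -0.5799], [-0.4472, 0.1351]], R = [[6.7082, 1.1926], [0.0000, 3.9469]]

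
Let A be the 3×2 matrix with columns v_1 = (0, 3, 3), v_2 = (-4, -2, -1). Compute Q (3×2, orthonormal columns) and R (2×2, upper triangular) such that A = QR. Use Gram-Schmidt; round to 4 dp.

q_1 = v_1/‖v_1‖ = (0, 3, 3)/4.2426 = (0.0000, 0.7071, 0.7071).
r_{12} = q_1·v_2 = -2.1213.
u_2 = v_2 + 2.1213·q_1 = (-4.0000, -0.5000, 0.5000).
‖u_2‖ = 4.0620, so q_2 = (-0.9847, -0.1231, 0.1231).

Q = [[0.0000, -0.9847], [0.7071, -0.1231], [0.7071, 0.1231]], R = [[4.2426, -2.1213], [0.0000, 4.0620]]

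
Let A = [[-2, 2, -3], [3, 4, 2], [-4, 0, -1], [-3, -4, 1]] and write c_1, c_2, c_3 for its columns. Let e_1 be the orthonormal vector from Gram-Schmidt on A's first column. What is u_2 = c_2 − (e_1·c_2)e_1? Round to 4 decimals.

u_2 = (3.0526, 2.4211, 2.1053, -2.4211)

c_1 = (-2, 3, -4, -3); ‖c_1‖ = 6.1644, so e_1 = (-0.3244, 0.4867, -0.6489, -0.4867).
e_1·c_2 = (-0.3244)·2 + 0.4867·4 + (-0.6489)·0 + (-0.4867)·(-4) = 3.2444.
u_2 = c_2 − 3.2444·e_1 = (3.0526, 2.4211, 2.1053, -2.4211).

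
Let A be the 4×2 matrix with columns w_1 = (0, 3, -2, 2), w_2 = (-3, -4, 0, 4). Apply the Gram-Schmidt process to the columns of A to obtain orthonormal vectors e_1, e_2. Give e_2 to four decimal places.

e_2 = (-0.4740, -0.5205, -0.0744, 0.7063)

e_1 = w_1/‖w_1‖ = (0, 3, -2, 2)/4.1231 = (0.0000, 0.7276, -0.4851, 0.4851).
r_{12} = e_1·w_2 = -0.9701.
u_2 = w_2 + 0.9701·e_1 = (-3.0000, -3.2941, -0.4706, 4.4706).
‖u_2‖ = 6.3292, so e_2 = (-0.4740, -0.5205, -0.0744, 0.7063).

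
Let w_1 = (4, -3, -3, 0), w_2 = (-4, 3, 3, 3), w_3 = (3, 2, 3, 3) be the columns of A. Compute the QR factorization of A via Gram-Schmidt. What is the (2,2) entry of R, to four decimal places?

r_{22} = 3.0000

w_1 = (4, -3, -3, 0); ‖w_1‖ = 5.8310, so q_1 = (0.6860, -0.5145, -0.5145, 0.0000).
q_1·w_2 = 0.6860·(-4) + (-0.5145)·3 + (-0.5145)·3 + 0.0000·3 = -5.8310.
u_2 = w_2 + 5.8310·q_1 = (0.0000, 0.0000, 0.0000, 3.0000).
r_{22} = ‖u_2‖ = 3.0000.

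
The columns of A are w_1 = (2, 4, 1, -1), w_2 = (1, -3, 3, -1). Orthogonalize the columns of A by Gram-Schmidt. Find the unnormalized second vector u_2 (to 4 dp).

w_1 = (2, 4, 1, -1); ‖w_1‖ = 4.6904, so q_1 = (0.4264, 0.8528, 0.2132, -0.2132).
q_1·w_2 = 0.4264·1 + 0.8528·(-3) + 0.2132·3 + (-0.2132)·(-1) = -1.2792.
u_2 = w_2 + 1.2792·q_1 = (1.5455, -1.9091, 3.2727, -1.2727).

u_2 = (1.5455, -1.9091, 3.2727, -1.2727)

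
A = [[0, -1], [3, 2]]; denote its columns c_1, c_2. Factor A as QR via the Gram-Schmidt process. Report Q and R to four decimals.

Q = [[0.0000, -1.0000], [1.0000, 0.0000]], R = [[3.0000, 2.0000], [0.0000, 1.0000]]

c_1 = (0, 3); ‖c_1‖ = 3.0000, so q_1 = (0.0000, 1.0000).
q_1·c_2 = 0.0000·(-1) + 1.0000·2 = 2.0000.
u_2 = c_2 − 2.0000·q_1 = (-1.0000, 0.0000).
‖u_2‖ = 1.0000, so q_2 = (-1.0000, 0.0000).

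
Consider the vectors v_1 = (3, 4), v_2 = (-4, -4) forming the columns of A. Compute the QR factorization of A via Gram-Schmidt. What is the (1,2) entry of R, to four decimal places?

r_{12} = -5.6000

v_1 = (3, 4); ‖v_1‖ = 5.0000, so e_1 = (0.6000, 0.8000).
r_{12} = e_1·v_2 = -5.6000.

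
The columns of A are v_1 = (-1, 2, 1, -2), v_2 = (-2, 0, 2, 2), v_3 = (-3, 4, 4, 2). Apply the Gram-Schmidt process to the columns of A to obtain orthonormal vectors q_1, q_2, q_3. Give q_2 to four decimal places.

q_2 = (-0.5774, 0.0000, 0.5774, 0.5774)

v_1 = (-1, 2, 1, -2); ‖v_1‖ = 3.1623, so q_1 = (-0.3162, 0.6325, 0.3162, -0.6325).
q_1·v_2 = (-0.3162)·(-2) + 0.6325·0 + 0.3162·2 + (-0.6325)·2 = 0.0000.
u_2 = v_2 + 0.0000·q_1 = (-2.0000, 0.0000, 2.0000, 2.0000).
‖u_2‖ = 3.4641, so q_2 = (-0.5774, 0.0000, 0.5774, 0.5774).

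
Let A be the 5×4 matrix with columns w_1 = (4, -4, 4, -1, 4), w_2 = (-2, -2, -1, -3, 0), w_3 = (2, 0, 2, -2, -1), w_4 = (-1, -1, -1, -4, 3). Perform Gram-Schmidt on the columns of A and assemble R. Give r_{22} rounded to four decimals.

w_1 = (4, -4, 4, -1, 4); ‖w_1‖ = 8.0623, so e_1 = (0.4961, -0.4961, 0.4961, -0.1240, 0.4961).
e_1·w_2 = 0.4961·(-2) + (-0.4961)·(-2) + 0.4961·(-1) + (-0.1240)·(-3) + 0.4961·0 = -0.1240.
u_2 = w_2 + 0.1240·e_1 = (-1.9385, -2.0615, -0.9385, -3.0154, 0.0615).
r_{22} = ‖u_2‖ = 4.2408.

r_{22} = 4.2408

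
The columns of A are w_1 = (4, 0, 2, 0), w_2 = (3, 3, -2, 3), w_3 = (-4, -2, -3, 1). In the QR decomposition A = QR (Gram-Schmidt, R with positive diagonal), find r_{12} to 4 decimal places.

w_1 = (4, 0, 2, 0); ‖w_1‖ = 4.4721, so e_1 = (0.8944, 0.0000, 0.4472, 0.0000).
r_{12} = e_1·w_2 = 1.7889.

r_{12} = 1.7889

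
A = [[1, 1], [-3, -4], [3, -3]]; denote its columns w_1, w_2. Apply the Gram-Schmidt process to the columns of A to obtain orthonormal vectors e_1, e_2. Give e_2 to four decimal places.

e_2 = (0.1574, -0.6716, -0.7240)

w_1 = (1, -3, 3); ‖w_1‖ = 4.3589, so e_1 = (0.2294, -0.6882, 0.6882).
e_1·w_2 = 0.2294·1 + (-0.6882)·(-4) + 0.6882·(-3) = 0.9177.
u_2 = w_2 − 0.9177·e_1 = (0.7895, -3.3684, -3.6316).
‖u_2‖ = 5.0158, so e_2 = (0.1574, -0.6716, -0.7240).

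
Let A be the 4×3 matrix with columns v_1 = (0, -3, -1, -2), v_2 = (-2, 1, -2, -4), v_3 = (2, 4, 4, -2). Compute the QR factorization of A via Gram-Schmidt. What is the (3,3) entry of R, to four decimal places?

v_1 = (0, -3, -1, -2); ‖v_1‖ = 3.7417, so q_1 = (0.0000, -0.8018, -0.2673, -0.5345).
q_1·v_2 = 0.0000·(-2) + (-0.8018)·1 + (-0.2673)·(-2) + (-0.5345)·(-4) = 1.8708.
u_2 = v_2 − 1.8708·q_1 = (-2.0000, 2.5000, -1.5000, -3.0000).
‖u_2‖ = 4.6368, so q_2 = (-0.4313, 0.5392, -0.3235, -0.6470).
q_1·v_3 = 0.0000·2 + (-0.8018)·4 + (-0.2673)·4 + (-0.5345)·(-2) = -3.2071; q_2·v_3 = (-0.4313)·2 + 0.5392·4 + (-0.3235)·4 + (-0.6470)·(-2) = 1.2940.
u_3 = v_3 + 3.2071·q_1 − 1.2940·q_2 = (2.5581, 0.7309, 3.5615, -2.8771).
r_{33} = ‖u_3‖ = 5.2953.

r_{33} = 5.2953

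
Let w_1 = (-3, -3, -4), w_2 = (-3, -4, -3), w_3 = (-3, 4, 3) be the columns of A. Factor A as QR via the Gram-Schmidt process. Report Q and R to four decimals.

Q = [[-0.5145, -0.0629, -0.8552], [-0.5145, -0.7752, 0.3665], [-0.6860, 0.6286, 0.3665]], R = [[5.8310, 5.6595, -2.5725], [0.0000, 1.4038, -1.0266], [0.0000, 0.0000, 5.1311]]

q_1 = w_1/‖w_1‖ = (-3, -3, -4)/5.8310 = (-0.5145, -0.5145, -0.6860).
r_{12} = q_1·w_2 = 5.6595.
u_2 = w_2 − 5.6595·q_1 = (-0.0882, -1.0882, 0.8824).
‖u_2‖ = 1.4038, so q_2 = (-0.0629, -0.7752, 0.6286).
r_{13} = q_1·w_3 = -2.5725; r_{23} = q_2·w_3 = -1.0266.
u_3 = w_3 + 2.5725·q_1 + 1.0266·q_2 = (-4.3881, 1.8806, 1.8806).
‖u_3‖ = 5.1311, so q_3 = (-0.8552, 0.3665, 0.3665).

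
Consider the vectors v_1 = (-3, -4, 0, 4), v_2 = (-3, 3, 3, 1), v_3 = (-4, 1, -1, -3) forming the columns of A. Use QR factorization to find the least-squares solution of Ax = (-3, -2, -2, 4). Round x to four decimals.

x = (0.8188, -0.0364, 0.1334)

q_1 = v_1/‖v_1‖ = (-3, -4, 0, 4)/6.4031 = (-0.4685, -0.6247, 0.0000, 0.6247).
r_{12} = q_1·v_2 = 0.1562.
u_2 = v_2 − 0.1562·q_1 = (-2.9268, 3.0976, 3.0000, 0.9024).
‖u_2‖ = 5.2892, so q_2 = (-0.5534, 0.5856, 0.5672, 0.1706).
r_{13} = q_1·v_3 = -0.6247; r_{23} = q_2·v_3 = 1.7200.
u_3 = v_3 + 0.6247·q_1 − 1.7200·q_2 = (-3.3409, -0.3976, -1.9756, -2.9032).
‖u_3‖ = 4.8633, so q_3 = (-0.6870, -0.0817, -0.4062, -0.5970).
Qᵀb = (5.1537, 0.0369, 0.6490).
Back-substitute: x_3 = 0.6490/4.8633 = 0.1334.
x_2 = (0.0369 − 1.7200·0.1334)/5.2892 = -0.0364.
x_1 = (5.1537 − 0.1562·(-0.0364) + 0.6247·0.1334)/6.4031 = 0.8188.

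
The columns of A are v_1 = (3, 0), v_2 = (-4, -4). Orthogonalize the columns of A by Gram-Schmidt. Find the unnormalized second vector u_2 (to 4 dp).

u_2 = (0.0000, -4.0000)

e_1 = v_1/‖v_1‖ = (3, 0)/3.0000 = (1.0000, 0.0000).
r_{12} = e_1·v_2 = -4.0000.
u_2 = v_2 + 4.0000·e_1 = (0.0000, -4.0000).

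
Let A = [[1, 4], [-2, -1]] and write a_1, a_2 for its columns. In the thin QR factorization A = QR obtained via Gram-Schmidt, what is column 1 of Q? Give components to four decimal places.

a_1 = (1, -2); ‖a_1‖ = 2.2361, so q_1 = (0.4472, -0.8944).

q_1 = (0.4472, -0.8944)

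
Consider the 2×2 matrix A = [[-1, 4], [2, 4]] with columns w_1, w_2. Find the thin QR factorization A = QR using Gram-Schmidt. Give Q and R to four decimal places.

w_1 = (-1, 2); ‖w_1‖ = 2.2361, so q_1 = (-0.4472, 0.8944).
q_1·w_2 = (-0.4472)·4 + 0.8944·4 = 1.7889.
u_2 = w_2 − 1.7889·q_1 = (4.8000, 2.4000).
‖u_2‖ = 5.3666, so q_2 = (0.8944, 0.4472).

Q = [[-0.4472, 0.8944], [0.8944, 0.4472]], R = [[2.2361, 1.7889], [0.0000, 5.3666]]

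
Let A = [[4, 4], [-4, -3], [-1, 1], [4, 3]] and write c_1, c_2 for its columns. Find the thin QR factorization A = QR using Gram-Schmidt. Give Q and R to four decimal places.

Q = [[0.5714, 0.4103], [-0.5714, 0.0923], [-0.1429, 0.9026], [0.5714, -0.0923]], R = [[7.0000, 5.5714], [0.0000, 1.9898]]

c_1 = (4, -4, -1, 4); ‖c_1‖ = 7.0000, so e_1 = (0.5714, -0.5714, -0.1429, 0.5714).
e_1·c_2 = 0.5714·4 + (-0.5714)·(-3) + (-0.1429)·1 + 0.5714·3 = 5.5714.
u_2 = c_2 − 5.5714·e_1 = (0.8163, 0.1837, 1.7959, -0.1837).
‖u_2‖ = 1.9898, so e_2 = (0.4103, 0.0923, 0.9026, -0.0923).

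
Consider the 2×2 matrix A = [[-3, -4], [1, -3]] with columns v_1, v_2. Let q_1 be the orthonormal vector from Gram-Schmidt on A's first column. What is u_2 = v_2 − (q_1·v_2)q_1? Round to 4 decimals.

u_2 = (-1.3000, -3.9000)

q_1 = v_1/‖v_1‖ = (-3, 1)/3.1623 = (-0.9487, 0.3162).
r_{12} = q_1·v_2 = 2.8460.
u_2 = v_2 − 2.8460·q_1 = (-1.3000, -3.9000).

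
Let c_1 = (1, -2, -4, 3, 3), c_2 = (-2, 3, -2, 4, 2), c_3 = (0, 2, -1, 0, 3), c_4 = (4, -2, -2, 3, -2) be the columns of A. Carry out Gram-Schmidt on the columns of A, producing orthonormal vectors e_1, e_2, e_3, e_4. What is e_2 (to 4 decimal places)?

c_1 = (1, -2, -4, 3, 3); ‖c_1‖ = 6.2450, so e_1 = (0.1601, -0.3203, -0.6405, 0.4804, 0.4804).
e_1·c_2 = 0.1601·(-2) + (-0.3203)·3 + (-0.6405)·(-2) + 0.4804·4 + 0.4804·2 = 2.8823.
u_2 = c_2 − 2.8823·e_1 = (-2.4615, 3.9231, -0.1538, 2.6154, 0.6154).
‖u_2‖ = 5.3565, so e_2 = (-0.4595, 0.7324, -0.0287, 0.4883, 0.1149).

e_2 = (-0.4595, 0.7324, -0.0287, 0.4883, 0.1149)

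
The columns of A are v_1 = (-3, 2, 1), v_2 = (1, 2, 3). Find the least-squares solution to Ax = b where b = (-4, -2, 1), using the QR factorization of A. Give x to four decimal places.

v_1 = (-3, 2, 1); ‖v_1‖ = 3.7417, so q_1 = (-0.8018, 0.5345, 0.2673).
q_1·v_2 = (-0.8018)·1 + 0.5345·2 + 0.2673·3 = 1.0690.
u_2 = v_2 − 1.0690·q_1 = (1.8571, 1.4286, 2.7143).
‖u_2‖ = 3.5857, so q_2 = (0.5179, 0.3984, 0.7570).
Qᵀb = (2.4054, -2.1116).
Back-substitute: x_2 = -2.1116/3.5857 = -0.5889.
x_1 = (2.4054 − 1.0690·(-0.5889))/3.7417 = 0.8111.

x = (0.8111, -0.5889)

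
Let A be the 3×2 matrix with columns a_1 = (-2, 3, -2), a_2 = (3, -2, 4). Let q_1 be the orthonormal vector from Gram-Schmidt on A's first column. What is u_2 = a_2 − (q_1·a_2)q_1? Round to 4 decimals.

q_1 = a_1/‖a_1‖ = (-2, 3, -2)/4.1231 = (-0.4851, 0.7276, -0.4851).
r_{12} = q_1·a_2 = -4.8507.
u_2 = a_2 + 4.8507·q_1 = (0.6471, 1.5294, 1.6471).

u_2 = (0.6471, 1.5294, 1.6471)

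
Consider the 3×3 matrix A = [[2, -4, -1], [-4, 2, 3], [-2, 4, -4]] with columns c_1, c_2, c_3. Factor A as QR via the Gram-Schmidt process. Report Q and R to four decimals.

c_1 = (2, -4, -2); ‖c_1‖ = 4.8990, so e_1 = (0.4082, -0.8165, -0.4082).
e_1·c_2 = 0.4082·(-4) + (-0.8165)·2 + (-0.4082)·4 = -4.8990.
u_2 = c_2 + 4.8990·e_1 = (-2.0000, -2.0000, 2.0000).
‖u_2‖ = 3.4641, so e_2 = (-0.5774, -0.5774, 0.5774).
e_1·c_3 = 0.4082·(-1) + (-0.8165)·3 + (-0.4082)·(-4) = -1.2247; e_2·c_3 = (-0.5774)·(-1) + (-0.5774)·3 + 0.5774·(-4) = -3.4641.
u_3 = c_3 + 1.2247·e_1 + 3.4641·e_2 = (-2.5000, 0.0000, -2.5000).
‖u_3‖ = 3.5355, so e_3 = (-0.7071, 0.0000, -0.7071).

Q = [[0.4082, -0.5774, -0.7071], [-0.8165, -0.5774, 0.0000], [-0.4082, 0.5774, -0.7071]], R = [[4.8990, -4.8990, -1.2247], [0.0000, 3.4641, -3.4641], [0.0000, 0.0000, 3.5355]]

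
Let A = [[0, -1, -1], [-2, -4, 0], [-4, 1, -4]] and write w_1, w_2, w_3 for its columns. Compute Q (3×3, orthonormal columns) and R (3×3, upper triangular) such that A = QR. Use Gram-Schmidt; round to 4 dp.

w_1 = (0, -2, -4); ‖w_1‖ = 4.4721, so q_1 = (0.0000, -0.4472, -0.8944).
q_1·w_2 = 0.0000·(-1) + (-0.4472)·(-4) + (-0.8944)·1 = 0.8944.
u_2 = w_2 − 0.8944·q_1 = (-1.0000, -3.6000, 1.8000).
‖u_2‖ = 4.1473, so q_2 = (-0.2411, -0.8680, 0.4340).
q_1·w_3 = 0.0000·(-1) + (-0.4472)·0 + (-0.8944)·(-4) = 3.5777; q_2·w_3 = (-0.2411)·(-1) + (-0.8680)·0 + 0.4340·(-4) = -1.4950.
u_3 = w_3 − 3.5777·q_1 + 1.4950·q_2 = (-1.3605, 0.3023, -0.1512).
‖u_3‖ = 1.4018, so q_3 = (-0.9705, 0.2157, -0.1078).

Q = [[0.0000, -0.2411, -0.9705], [-0.4472, -0.8680, 0.2157], [-0.8944, 0.4340, -0.1078]], R = [[4.4721, 0.8944, 3.5777], [0.0000, 4.1473, -1.4950], [0.0000, 0.0000, 1.4018]]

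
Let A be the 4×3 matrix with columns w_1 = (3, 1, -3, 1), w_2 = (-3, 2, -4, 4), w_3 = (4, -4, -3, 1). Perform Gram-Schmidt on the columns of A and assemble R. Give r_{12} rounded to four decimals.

w_1 = (3, 1, -3, 1); ‖w_1‖ = 4.4721, so q_1 = (0.6708, 0.2236, -0.6708, 0.2236).
r_{12} = q_1·w_2 = 2.0125.

r_{12} = 2.0125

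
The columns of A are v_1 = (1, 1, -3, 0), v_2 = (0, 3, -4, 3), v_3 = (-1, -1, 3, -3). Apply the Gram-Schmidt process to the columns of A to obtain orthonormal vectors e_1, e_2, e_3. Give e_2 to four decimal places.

e_2 = (-0.3705, 0.4446, 0.0247, 0.8151)

v_1 = (1, 1, -3, 0); ‖v_1‖ = 3.3166, so e_1 = (0.3015, 0.3015, -0.9045, 0.0000).
e_1·v_2 = 0.3015·0 + 0.3015·3 + (-0.9045)·(-4) + 0.0000·3 = 4.5227.
u_2 = v_2 − 4.5227·e_1 = (-1.3636, 1.6364, 0.0909, 3.0000).
‖u_2‖ = 3.6804, so e_2 = (-0.3705, 0.4446, 0.0247, 0.8151).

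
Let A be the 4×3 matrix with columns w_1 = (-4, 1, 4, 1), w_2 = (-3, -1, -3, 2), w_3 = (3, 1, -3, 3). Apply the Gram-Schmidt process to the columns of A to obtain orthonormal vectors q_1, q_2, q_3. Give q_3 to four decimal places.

q_3 = (0.3496, 0.4767, 0.0289, 0.8060)

w_1 = (-4, 1, 4, 1); ‖w_1‖ = 5.8310, so q_1 = (-0.6860, 0.1715, 0.6860, 0.1715).
q_1·w_2 = (-0.6860)·(-3) + 0.1715·(-1) + 0.6860·(-3) + 0.1715·2 = 0.1715.
u_2 = w_2 − 0.1715·q_1 = (-2.8824, -1.0294, -3.1176, 1.9706).
‖u_2‖ = 4.7928, so q_2 = (-0.6014, -0.2148, -0.6505, 0.4112).
q_1·w_3 = (-0.6860)·3 + 0.1715·1 + 0.6860·(-3) + 0.1715·3 = -3.4300; q_2·w_3 = (-0.6014)·3 + (-0.2148)·1 + (-0.6505)·(-3) + 0.4112·3 = 1.1660.
u_3 = w_3 + 3.4300·q_1 − 1.1660·q_2 = (1.3483, 1.8387, 0.1114, 3.1088).
‖u_3‖ = 3.8569, so q_3 = (0.3496, 0.4767, 0.0289, 0.8060).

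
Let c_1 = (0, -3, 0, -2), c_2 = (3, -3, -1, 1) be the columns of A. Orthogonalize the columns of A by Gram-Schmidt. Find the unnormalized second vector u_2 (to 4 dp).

q_1 = c_1/‖c_1‖ = (0, -3, 0, -2)/3.6056 = (0.0000, -0.8321, 0.0000, -0.5547).
r_{12} = q_1·c_2 = 1.9415.
u_2 = c_2 − 1.9415·q_1 = (3.0000, -1.3846, -1.0000, 2.0769).

u_2 = (3.0000, -1.3846, -1.0000, 2.0769)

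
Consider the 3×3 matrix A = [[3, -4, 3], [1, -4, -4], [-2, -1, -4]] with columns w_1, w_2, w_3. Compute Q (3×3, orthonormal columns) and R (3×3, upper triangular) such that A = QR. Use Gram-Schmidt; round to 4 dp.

Q = [[0.8018, -0.2294, 0.5518], [0.2673, -0.6882, -0.6745], [-0.5345, -0.6882, 0.4905]], R = [[3.7417, -3.7417, 3.4744], [0.0000, 4.3589, 4.8177], [0.0000, 0.0000, 2.3912]]

w_1 = (3, 1, -2); ‖w_1‖ = 3.7417, so e_1 = (0.8018, 0.2673, -0.5345).
e_1·w_2 = 0.8018·(-4) + 0.2673·(-4) + (-0.5345)·(-1) = -3.7417.
u_2 = w_2 + 3.7417·e_1 = (-1.0000, -3.0000, -3.0000).
‖u_2‖ = 4.3589, so e_2 = (-0.2294, -0.6882, -0.6882).
e_1·w_3 = 0.8018·3 + 0.2673·(-4) + (-0.5345)·(-4) = 3.4744; e_2·w_3 = (-0.2294)·3 + (-0.6882)·(-4) + (-0.6882)·(-4) = 4.8177.
u_3 = w_3 − 3.4744·e_1 − 4.8177·e_2 = (1.3195, -1.6128, 1.1729).
‖u_3‖ = 2.3912, so e_3 = (0.5518, -0.6745, 0.4905).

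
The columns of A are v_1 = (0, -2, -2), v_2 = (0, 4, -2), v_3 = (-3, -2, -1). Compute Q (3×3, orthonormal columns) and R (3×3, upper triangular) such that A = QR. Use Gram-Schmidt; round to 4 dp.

Q = [[0.0000, 0.0000, -1.0000], [-0.7071, 0.7071, 0.0000], [-0.7071, -0.7071, 0.0000]], R = [[2.8284, -1.4142, 2.1213], [0.0000, 4.2426, -0.7071], [0.0000, 0.0000, 3.0000]]

v_1 = (0, -2, -2); ‖v_1‖ = 2.8284, so q_1 = (0.0000, -0.7071, -0.7071).
q_1·v_2 = 0.0000·0 + (-0.7071)·4 + (-0.7071)·(-2) = -1.4142.
u_2 = v_2 + 1.4142·q_1 = (0.0000, 3.0000, -3.0000).
‖u_2‖ = 4.2426, so q_2 = (0.0000, 0.7071, -0.7071).
q_1·v_3 = 0.0000·(-3) + (-0.7071)·(-2) + (-0.7071)·(-1) = 2.1213; q_2·v_3 = 0.0000·(-3) + 0.7071·(-2) + (-0.7071)·(-1) = -0.7071.
u_3 = v_3 − 2.1213·q_1 + 0.7071·q_2 = (-3.0000, 0.0000, 0.0000).
‖u_3‖ = 3.0000, so q_3 = (-1.0000, 0.0000, 0.0000).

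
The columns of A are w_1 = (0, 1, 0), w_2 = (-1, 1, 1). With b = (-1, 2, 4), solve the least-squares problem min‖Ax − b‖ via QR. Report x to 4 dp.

w_1 = (0, 1, 0); ‖w_1‖ = 1.0000, so q_1 = (0.0000, 1.0000, 0.0000).
q_1·w_2 = 0.0000·(-1) + 1.0000·1 + 0.0000·1 = 1.0000.
u_2 = w_2 − 1.0000·q_1 = (-1.0000, 0.0000, 1.0000).
‖u_2‖ = 1.4142, so q_2 = (-0.7071, 0.0000, 0.7071).
Qᵀb = (2.0000, 3.5355).
Back-substitute: x_2 = 3.5355/1.4142 = 2.5000.
x_1 = (2.0000 − 1.0000·2.5000)/1.0000 = -0.5000.

x = (-0.5000, 2.5000)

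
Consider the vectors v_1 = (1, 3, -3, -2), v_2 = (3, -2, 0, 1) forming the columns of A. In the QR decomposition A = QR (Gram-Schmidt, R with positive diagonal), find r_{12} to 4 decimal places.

e_1 = v_1/‖v_1‖ = (1, 3, -3, -2)/4.7958 = (0.2085, 0.6255, -0.6255, -0.4170).
r_{12} = e_1·v_2 = -1.0426.

r_{12} = -1.0426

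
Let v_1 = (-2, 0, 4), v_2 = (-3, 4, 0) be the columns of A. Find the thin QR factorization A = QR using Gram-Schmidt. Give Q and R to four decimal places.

v_1 = (-2, 0, 4); ‖v_1‖ = 4.4721, so q_1 = (-0.4472, 0.0000, 0.8944).
q_1·v_2 = (-0.4472)·(-3) + 0.0000·4 + 0.8944·0 = 1.3416.
u_2 = v_2 − 1.3416·q_1 = (-2.4000, 4.0000, -1.2000).
‖u_2‖ = 4.8166, so q_2 = (-0.4983, 0.8305, -0.2491).

Q = [[-0.4472, -0.4983], [0.0000, 0.8305], [0.8944, -0.2491]], R = [[4.4721, 1.3416], [0.0000, 4.8166]]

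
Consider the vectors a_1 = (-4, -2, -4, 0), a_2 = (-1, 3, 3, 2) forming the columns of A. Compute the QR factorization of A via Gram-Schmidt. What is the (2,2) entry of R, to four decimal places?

r_{22} = 4.1899

a_1 = (-4, -2, -4, 0); ‖a_1‖ = 6.0000, so q_1 = (-0.6667, -0.3333, -0.6667, 0.0000).
q_1·a_2 = (-0.6667)·(-1) + (-0.3333)·3 + (-0.6667)·3 + 0.0000·2 = -2.3333.
u_2 = a_2 + 2.3333·q_1 = (-2.5556, 2.2222, 1.4444, 2.0000).
r_{22} = ‖u_2‖ = 4.1899.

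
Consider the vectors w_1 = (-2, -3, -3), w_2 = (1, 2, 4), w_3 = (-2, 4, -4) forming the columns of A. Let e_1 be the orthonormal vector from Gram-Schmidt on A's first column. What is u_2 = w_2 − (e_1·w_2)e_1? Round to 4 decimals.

u_2 = (-0.8182, -0.7273, 1.2727)

w_1 = (-2, -3, -3); ‖w_1‖ = 4.6904, so e_1 = (-0.4264, -0.6396, -0.6396).
e_1·w_2 = (-0.4264)·1 + (-0.6396)·2 + (-0.6396)·4 = -4.2640.
u_2 = w_2 + 4.2640·e_1 = (-0.8182, -0.7273, 1.2727).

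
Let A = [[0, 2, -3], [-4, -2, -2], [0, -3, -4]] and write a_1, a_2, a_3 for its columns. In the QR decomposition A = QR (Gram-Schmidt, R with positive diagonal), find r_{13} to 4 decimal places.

r_{13} = 2.0000

a_1 = (0, -4, 0); ‖a_1‖ = 4.0000, so e_1 = (0.0000, -1.0000, 0.0000).
r_{13} = e_1·a_3 = 2.0000.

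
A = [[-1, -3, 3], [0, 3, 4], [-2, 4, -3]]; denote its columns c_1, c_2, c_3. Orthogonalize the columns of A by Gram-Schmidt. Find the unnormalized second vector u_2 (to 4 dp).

u_2 = (-4.0000, 3.0000, 2.0000)

c_1 = (-1, 0, -2); ‖c_1‖ = 2.2361, so q_1 = (-0.4472, 0.0000, -0.8944).
q_1·c_2 = (-0.4472)·(-3) + 0.0000·3 + (-0.8944)·4 = -2.2361.
u_2 = c_2 + 2.2361·q_1 = (-4.0000, 3.0000, 2.0000).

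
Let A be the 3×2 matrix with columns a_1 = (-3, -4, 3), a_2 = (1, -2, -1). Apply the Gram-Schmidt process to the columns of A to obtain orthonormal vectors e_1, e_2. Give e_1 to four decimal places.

e_1 = (-0.5145, -0.6860, 0.5145)

a_1 = (-3, -4, 3); ‖a_1‖ = 5.8310, so e_1 = (-0.5145, -0.6860, 0.5145).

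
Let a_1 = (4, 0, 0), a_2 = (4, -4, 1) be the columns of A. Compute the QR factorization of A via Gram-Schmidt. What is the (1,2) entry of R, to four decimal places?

r_{12} = 4.0000

e_1 = a_1/‖a_1‖ = (4, 0, 0)/4.0000 = (1.0000, 0.0000, 0.0000).
r_{12} = e_1·a_2 = 4.0000.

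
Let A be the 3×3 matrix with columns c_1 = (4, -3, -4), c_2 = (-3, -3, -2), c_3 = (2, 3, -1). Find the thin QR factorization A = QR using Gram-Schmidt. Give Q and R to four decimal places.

e_1 = c_1/‖c_1‖ = (4, -3, -4)/6.4031 = (0.6247, -0.4685, -0.6247).
r_{12} = e_1·c_2 = 0.7809.
u_2 = c_2 − 0.7809·e_1 = (-3.4878, -2.6341, -1.5122).
‖u_2‖ = 4.6250, so e_2 = (-0.7541, -0.5696, -0.3270).
r_{13} = e_1·c_3 = 0.4685; r_{23} = e_2·c_3 = -2.8899.
u_3 = c_3 − 0.4685·e_1 + 2.8899·e_2 = (-0.4721, 1.5735, -1.6522).
‖u_3‖ = 2.3300, so e_3 = (-0.2026, 0.6754, -0.7091).

Q = [[0.6247, -0.7541, -0.2026], [-0.4685, -0.5696, 0.6754], [-0.6247, -0.3270, -0.7091]], R = [[6.4031, 0.7809, 0.4685], [0.0000, 4.6250, -2.8899], [0.0000, 0.0000, 2.3300]]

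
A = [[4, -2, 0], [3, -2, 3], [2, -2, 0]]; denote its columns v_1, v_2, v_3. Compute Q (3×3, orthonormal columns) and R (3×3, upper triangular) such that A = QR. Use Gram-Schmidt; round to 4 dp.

v_1 = (4, 3, 2); ‖v_1‖ = 5.3852, so e_1 = (0.7428, 0.5571, 0.3714).
e_1·v_2 = 0.7428·(-2) + 0.5571·(-2) + 0.3714·(-2) = -3.3425.
u_2 = v_2 + 3.3425·e_1 = (0.4828, -0.1379, -0.7586).
‖u_2‖ = 0.9097, so e_2 = (0.5307, -0.1516, -0.8339).
e_1·v_3 = 0.7428·0 + 0.5571·3 + 0.3714·0 = 1.6713; e_2·v_3 = 0.5307·0 + (-0.1516)·3 + (-0.8339)·0 = -0.4549.
u_3 = v_3 − 1.6713·e_1 + 0.4549·e_2 = (-1.0000, 2.0000, -1.0000).
‖u_3‖ = 2.4495, so e_3 = (-0.4082, 0.8165, -0.4082).

Q = [[0.7428, 0.5307, -0.4082], [0.5571, -0.1516, 0.8165], [0.3714, -0.8339, -0.4082]], R = [[5.3852, -3.3425, 1.6713], [0.0000, 0.9097, -0.4549], [0.0000, 0.0000, 2.4495]]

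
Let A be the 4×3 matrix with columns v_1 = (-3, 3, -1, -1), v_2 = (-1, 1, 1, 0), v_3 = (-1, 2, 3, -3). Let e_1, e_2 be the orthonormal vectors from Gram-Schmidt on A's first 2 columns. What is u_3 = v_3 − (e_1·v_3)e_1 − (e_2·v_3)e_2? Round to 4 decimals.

u_3 = (0.8857, 0.1143, 0.7714, -3.0857)

v_1 = (-3, 3, -1, -1); ‖v_1‖ = 4.4721, so e_1 = (-0.6708, 0.6708, -0.2236, -0.2236).
e_1·v_2 = (-0.6708)·(-1) + 0.6708·1 + (-0.2236)·1 + (-0.2236)·0 = 1.1180.
u_2 = v_2 − 1.1180·e_1 = (-0.2500, 0.2500, 1.2500, 0.2500).
‖u_2‖ = 1.3229, so e_2 = (-0.1890, 0.1890, 0.9449, 0.1890).
e_1·v_3 = (-0.6708)·(-1) + 0.6708·2 + (-0.2236)·3 + (-0.2236)·(-3) = 2.0125; e_2·v_3 = (-0.1890)·(-1) + 0.1890·2 + 0.9449·3 + 0.1890·(-3) = 2.8347.
u_3 = v_3 − 2.0125·e_1 − 2.8347·e_2 = (0.8857, 0.1143, 0.7714, -3.0857).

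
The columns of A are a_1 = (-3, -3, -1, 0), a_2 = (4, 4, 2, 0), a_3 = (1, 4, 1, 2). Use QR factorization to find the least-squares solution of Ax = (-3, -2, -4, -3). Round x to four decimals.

q_1 = a_1/‖a_1‖ = (-3, -3, -1, 0)/4.3589 = (-0.6882, -0.6882, -0.2294, 0.0000).
r_{12} = q_1·a_2 = -5.9648.
u_2 = a_2 + 5.9648·q_1 = (-0.1053, -0.1053, 0.6316, 0.0000).
‖u_2‖ = 0.6489, so q_2 = (-0.1622, -0.1622, 0.9733, 0.0000).
r_{13} = q_1·a_3 = -3.6707; r_{23} = q_2·a_3 = 0.1622.
u_3 = a_3 + 3.6707·q_1 − 0.1622·q_2 = (-1.5000, 1.5000, 0.0000, 2.0000).
‖u_3‖ = 2.9155, so q_3 = (-0.5145, 0.5145, 0.0000, 0.6860).
Qᵀb = (4.3589, -3.0822, -1.5435).
Back-substitute: x_3 = -1.5435/2.9155 = -0.5294.
x_2 = (-3.0822 − 0.1622·(-0.5294))/0.6489 = -4.6176.
x_1 = (4.3589 + 5.9648·(-4.6176) + 3.6707·(-0.5294))/4.3589 = -5.7647.

x = (-5.7647, -4.6176, -0.5294)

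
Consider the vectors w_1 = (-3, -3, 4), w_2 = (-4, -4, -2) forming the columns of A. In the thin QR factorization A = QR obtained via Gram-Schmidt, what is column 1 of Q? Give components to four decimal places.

w_1 = (-3, -3, 4); ‖w_1‖ = 5.8310, so q_1 = (-0.5145, -0.5145, 0.6860).

q_1 = (-0.5145, -0.5145, 0.6860)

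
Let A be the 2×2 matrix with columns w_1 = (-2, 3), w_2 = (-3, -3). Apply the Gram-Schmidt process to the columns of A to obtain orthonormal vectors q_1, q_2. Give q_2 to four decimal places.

w_1 = (-2, 3); ‖w_1‖ = 3.6056, so q_1 = (-0.5547, 0.8321).
q_1·w_2 = (-0.5547)·(-3) + 0.8321·(-3) = -0.8321.
u_2 = w_2 + 0.8321·q_1 = (-3.4615, -2.3077).
‖u_2‖ = 4.1603, so q_2 = (-0.8321, -0.5547).

q_2 = (-0.8321, -0.5547)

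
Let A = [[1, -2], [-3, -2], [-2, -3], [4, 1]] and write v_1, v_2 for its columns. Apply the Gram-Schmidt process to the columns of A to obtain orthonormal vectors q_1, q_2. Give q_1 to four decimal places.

v_1 = (1, -3, -2, 4); ‖v_1‖ = 5.4772, so q_1 = (0.1826, -0.5477, -0.3651, 0.7303).

q_1 = (0.1826, -0.5477, -0.3651, 0.7303)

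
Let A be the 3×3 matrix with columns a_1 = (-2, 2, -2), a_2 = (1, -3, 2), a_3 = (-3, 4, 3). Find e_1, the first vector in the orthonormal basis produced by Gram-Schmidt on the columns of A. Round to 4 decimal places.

e_1 = (-0.5774, 0.5774, -0.5774)

a_1 = (-2, 2, -2); ‖a_1‖ = 3.4641, so e_1 = (-0.5774, 0.5774, -0.5774).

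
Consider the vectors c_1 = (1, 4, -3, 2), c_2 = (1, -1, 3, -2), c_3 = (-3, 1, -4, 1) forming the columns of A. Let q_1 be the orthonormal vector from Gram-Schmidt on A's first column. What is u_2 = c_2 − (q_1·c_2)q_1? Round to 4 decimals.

q_1 = c_1/‖c_1‖ = (1, 4, -3, 2)/5.4772 = (0.1826, 0.7303, -0.5477, 0.3651).
r_{12} = q_1·c_2 = -2.9212.
u_2 = c_2 + 2.9212·q_1 = (1.5333, 1.1333, 1.4000, -0.9333).

u_2 = (1.5333, 1.1333, 1.4000, -0.9333)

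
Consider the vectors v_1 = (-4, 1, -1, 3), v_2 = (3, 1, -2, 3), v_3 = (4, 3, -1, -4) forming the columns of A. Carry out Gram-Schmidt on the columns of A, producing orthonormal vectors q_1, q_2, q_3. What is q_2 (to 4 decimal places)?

q_1 = v_1/‖v_1‖ = (-4, 1, -1, 3)/5.1962 = (-0.7698, 0.1925, -0.1925, 0.5774).
r_{12} = q_1·v_2 = 0.0000.
u_2 = v_2 + 0.0000·q_1 = (3.0000, 1.0000, -2.0000, 3.0000).
‖u_2‖ = 4.7958, so q_2 = (0.6255, 0.2085, -0.4170, 0.6255).

q_2 = (0.6255, 0.2085, -0.4170, 0.6255)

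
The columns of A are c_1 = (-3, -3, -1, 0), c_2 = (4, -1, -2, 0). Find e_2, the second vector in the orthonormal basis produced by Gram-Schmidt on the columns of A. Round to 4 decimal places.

e_1 = c_1/‖c_1‖ = (-3, -3, -1, 0)/4.3589 = (-0.6882, -0.6882, -0.2294, 0.0000).
r_{12} = e_1·c_2 = -1.6059.
u_2 = c_2 + 1.6059·e_1 = (2.8947, -2.1053, -2.3684, 0.0000).
‖u_2‖ = 4.2920, so e_2 = (0.6745, -0.4905, -0.5518, 0.0000).

e_2 = (0.6745, -0.4905, -0.5518, 0.0000)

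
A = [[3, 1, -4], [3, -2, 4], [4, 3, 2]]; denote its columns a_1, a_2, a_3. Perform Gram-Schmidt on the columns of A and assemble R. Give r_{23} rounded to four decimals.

a_1 = (3, 3, 4); ‖a_1‖ = 5.8310, so e_1 = (0.5145, 0.5145, 0.6860).
e_1·a_2 = 0.5145·1 + 0.5145·(-2) + 0.6860·3 = 1.5435.
u_2 = a_2 − 1.5435·e_1 = (0.2059, -2.7941, 1.9412).
‖u_2‖ = 3.4085, so e_2 = (0.0604, -0.8198, 0.5695).
r_{23} = e_2·a_3 = -2.3816.

r_{23} = -2.3816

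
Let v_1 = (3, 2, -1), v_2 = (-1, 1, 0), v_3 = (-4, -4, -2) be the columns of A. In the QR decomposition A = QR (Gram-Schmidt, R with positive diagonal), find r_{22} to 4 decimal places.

r_{22} = 1.3887

v_1 = (3, 2, -1); ‖v_1‖ = 3.7417, so q_1 = (0.8018, 0.5345, -0.2673).
q_1·v_2 = 0.8018·(-1) + 0.5345·1 + (-0.2673)·0 = -0.2673.
u_2 = v_2 + 0.2673·q_1 = (-0.7857, 1.1429, -0.0714).
r_{22} = ‖u_2‖ = 1.3887.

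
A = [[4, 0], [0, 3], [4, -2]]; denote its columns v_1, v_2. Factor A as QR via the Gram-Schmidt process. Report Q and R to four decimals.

v_1 = (4, 0, 4); ‖v_1‖ = 5.6569, so q_1 = (0.7071, 0.0000, 0.7071).
q_1·v_2 = 0.7071·0 + 0.0000·3 + 0.7071·(-2) = -1.4142.
u_2 = v_2 + 1.4142·q_1 = (1.0000, 3.0000, -1.0000).
‖u_2‖ = 3.3166, so q_2 = (0.3015, 0.9045, -0.3015).

Q = [[0.7071, 0.3015], [0.0000, 0.9045], [0.7071, -0.3015]], R = [[5.6569, -1.4142], [0.0000, 3.3166]]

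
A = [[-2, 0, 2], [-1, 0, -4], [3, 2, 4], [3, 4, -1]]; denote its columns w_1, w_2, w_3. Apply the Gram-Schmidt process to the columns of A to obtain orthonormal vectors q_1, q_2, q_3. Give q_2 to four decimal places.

q_1 = w_1/‖w_1‖ = (-2, -1, 3, 3)/4.7958 = (-0.4170, -0.2085, 0.6255, 0.6255).
r_{12} = q_1·w_2 = 3.7533.
u_2 = w_2 − 3.7533·q_1 = (1.5652, 0.7826, -0.3478, 1.6522).
‖u_2‖ = 2.4317, so q_2 = (0.6437, 0.3218, -0.1430, 0.6794).

q_2 = (0.6437, 0.3218, -0.1430, 0.6794)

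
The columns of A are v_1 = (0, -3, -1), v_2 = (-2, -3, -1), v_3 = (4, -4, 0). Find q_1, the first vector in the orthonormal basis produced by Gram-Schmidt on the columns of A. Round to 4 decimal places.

v_1 = (0, -3, -1); ‖v_1‖ = 3.1623, so q_1 = (0.0000, -0.9487, -0.3162).

q_1 = (0.0000, -0.9487, -0.3162)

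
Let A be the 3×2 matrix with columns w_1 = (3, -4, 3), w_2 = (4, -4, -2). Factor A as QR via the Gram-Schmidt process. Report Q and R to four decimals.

w_1 = (3, -4, 3); ‖w_1‖ = 5.8310, so e_1 = (0.5145, -0.6860, 0.5145).
e_1·w_2 = 0.5145·4 + (-0.6860)·(-4) + 0.5145·(-2) = 3.7730.
u_2 = w_2 − 3.7730·e_1 = (2.0588, -1.4118, -3.9412).
‖u_2‖ = 4.6653, so e_2 = (0.4413, -0.3026, -0.8448).

Q = [[0.5145, 0.4413], [-0.6860, -0.3026], [0.5145, -0.8448]], R = [[5.8310, 3.7730], [0.0000, 4.6653]]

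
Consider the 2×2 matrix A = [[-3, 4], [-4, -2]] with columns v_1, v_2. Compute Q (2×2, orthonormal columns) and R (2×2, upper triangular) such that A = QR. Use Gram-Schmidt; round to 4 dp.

q_1 = v_1/‖v_1‖ = (-3, -4)/5.0000 = (-0.6000, -0.8000).
r_{12} = q_1·v_2 = -0.8000.
u_2 = v_2 + 0.8000·q_1 = (3.5200, -2.6400).
‖u_2‖ = 4.4000, so q_2 = (0.8000, -0.6000).

Q = [[-0.6000, 0.8000], [-0.8000, -0.6000]], R = [[5.0000, -0.8000], [0.0000, 4.4000]]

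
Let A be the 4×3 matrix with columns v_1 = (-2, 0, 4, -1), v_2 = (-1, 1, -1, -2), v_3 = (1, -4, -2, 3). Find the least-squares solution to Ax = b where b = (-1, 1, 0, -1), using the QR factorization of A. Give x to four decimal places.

q_1 = v_1/‖v_1‖ = (-2, 0, 4, -1)/4.5826 = (-0.4364, 0.0000, 0.8729, -0.2182).
r_{12} = q_1·v_2 = 0.0000.
u_2 = v_2 + 0.0000·q_1 = (-1.0000, 1.0000, -1.0000, -2.0000).
‖u_2‖ = 2.6458, so q_2 = (-0.3780, 0.3780, -0.3780, -0.7559).
r_{13} = q_1·v_3 = -2.8368; r_{23} = q_2·v_3 = -3.4017.
u_3 = v_3 + 2.8368·q_1 + 3.4017·q_2 = (-1.5238, -2.7143, -0.8095, -0.1905).
‖u_3‖ = 3.2219, so q_3 = (-0.4729, -0.8424, -0.2513, -0.0591).
Qᵀb = (0.6547, 1.5119, -0.3104).
Back-substitute: x_3 = -0.3104/3.2219 = -0.0963.
x_2 = (1.5119 + 3.4017·(-0.0963))/2.6458 = 0.4476.
x_1 = (0.6547 + 0.0000·0.4476 + 2.8368·(-0.0963))/4.5826 = 0.0832.

x = (0.0832, 0.4476, -0.0963)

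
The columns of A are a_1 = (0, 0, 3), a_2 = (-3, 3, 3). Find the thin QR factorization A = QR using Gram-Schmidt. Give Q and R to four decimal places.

a_1 = (0, 0, 3); ‖a_1‖ = 3.0000, so q_1 = (0.0000, 0.0000, 1.0000).
q_1·a_2 = 0.0000·(-3) + 0.0000·3 + 1.0000·3 = 3.0000.
u_2 = a_2 − 3.0000·q_1 = (-3.0000, 3.0000, 0.0000).
‖u_2‖ = 4.2426, so q_2 = (-0.7071, 0.7071, 0.0000).

Q = [[0.0000, -0.7071], [0.0000, 0.7071], [1.0000, 0.0000]], R = [[3.0000, 3.0000], [0.0000, 4.2426]]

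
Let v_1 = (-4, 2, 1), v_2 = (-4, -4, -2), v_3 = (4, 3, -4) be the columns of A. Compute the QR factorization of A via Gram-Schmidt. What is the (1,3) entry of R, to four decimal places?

v_1 = (-4, 2, 1); ‖v_1‖ = 4.5826, so e_1 = (-0.8729, 0.4364, 0.2182).
r_{13} = e_1·v_3 = -3.0551.

r_{13} = -3.0551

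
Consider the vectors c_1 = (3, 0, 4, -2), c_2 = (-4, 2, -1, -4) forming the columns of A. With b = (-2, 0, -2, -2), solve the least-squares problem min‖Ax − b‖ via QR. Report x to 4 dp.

q_1 = c_1/‖c_1‖ = (3, 0, 4, -2)/5.3852 = (0.5571, 0.0000, 0.7428, -0.3714).
r_{12} = q_1·c_2 = -1.4856.
u_2 = c_2 + 1.4856·q_1 = (-3.1724, 2.0000, 0.1034, -4.5517).
‖u_2‖ = 5.8986, so q_2 = (-0.5378, 0.3391, 0.0175, -0.7717).
Qᵀb = (-1.8570, 2.5839).
Back-substitute: x_2 = 2.5839/5.8986 = 0.4381.
x_1 = (-1.8570 + 1.4856·0.4381)/5.3852 = -0.2240.

x = (-0.2240, 0.4381)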